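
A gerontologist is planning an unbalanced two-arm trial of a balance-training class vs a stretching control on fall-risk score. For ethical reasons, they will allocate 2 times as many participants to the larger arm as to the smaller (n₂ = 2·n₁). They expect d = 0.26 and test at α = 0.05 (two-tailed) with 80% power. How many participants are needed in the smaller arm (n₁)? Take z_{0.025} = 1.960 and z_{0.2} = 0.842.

n₁ = 175

With allocation ratio k = n₂/n₁ = 2, Var(x̄₁−x̄₂) = σ²(1/n₁ + 1/(k·n₁)) = σ²·(k+1)/(k·n₁).
So n₁ = (1 + 1/k)·((z_{α/2} + z_β)/d)² = 1.500 × (2.802/0.26)².
n₁ = 1.500 × 116.14 = 174.2.
Round up: n₁ = 175, giving n₂ = 2 × 175 = 350.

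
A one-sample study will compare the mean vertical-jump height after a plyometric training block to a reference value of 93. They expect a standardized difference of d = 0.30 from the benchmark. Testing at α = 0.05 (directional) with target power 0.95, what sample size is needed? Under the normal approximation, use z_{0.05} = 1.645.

For a one-sample test: n = ((z_{α} + z_β) / d)².
z_{α} + z_β = 1.645 + 1.645 = 3.290.
n = (3.290 / 0.30)² = 10.967² = 120.27.
Round up.

n = 121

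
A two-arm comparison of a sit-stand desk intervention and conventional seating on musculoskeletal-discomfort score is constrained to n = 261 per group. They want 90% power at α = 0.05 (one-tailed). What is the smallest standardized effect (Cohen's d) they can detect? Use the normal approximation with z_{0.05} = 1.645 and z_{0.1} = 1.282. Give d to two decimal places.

d_min ≈ 0.26

For two independent groups of n = 261 each: d_min = (z_{α} + z_β)·√(2/n).
z-sum = 1.645 + 1.282 = 2.927.
d_min = 2.927 × √(2/261) = 2.927 × 0.0875 = 0.256.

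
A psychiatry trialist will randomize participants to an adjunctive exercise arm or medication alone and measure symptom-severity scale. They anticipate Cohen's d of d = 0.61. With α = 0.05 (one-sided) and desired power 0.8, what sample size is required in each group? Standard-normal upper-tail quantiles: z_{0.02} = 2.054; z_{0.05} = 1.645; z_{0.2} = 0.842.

n = 34 per group

For two independent groups with equal n: n = 2·((z_{α} + z_β) / d)².
z_{α} + z_β = 1.645 + 0.842 = 2.487.
n = 2 × (2.487 / 0.61)² = 2 × 4.077² = 2 × 16.62 = 33.2.
Round up to the next whole participant.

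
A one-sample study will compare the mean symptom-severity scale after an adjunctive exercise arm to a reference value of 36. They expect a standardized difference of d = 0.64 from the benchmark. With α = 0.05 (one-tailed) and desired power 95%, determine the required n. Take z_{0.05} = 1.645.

n = 27

For a one-sample test: n = ((z_{α} + z_β) / d)².
z_{α} + z_β = 1.645 + 1.645 = 3.290.
n = (3.290 / 0.64)² = 5.141² = 26.43.
Round up.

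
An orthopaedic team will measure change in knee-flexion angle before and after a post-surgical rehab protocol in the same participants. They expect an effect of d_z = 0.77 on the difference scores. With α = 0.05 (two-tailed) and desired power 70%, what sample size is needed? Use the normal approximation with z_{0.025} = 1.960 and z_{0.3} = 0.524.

For a paired (one-sample on differences) test: n = ((z_{α/2} + z_β) / d)².
z_{α/2} + z_β = 1.960 + 0.524 = 2.484.
n = (2.484 / 0.77)² = 3.226² = 10.41.
Round up.

n = 11 pairs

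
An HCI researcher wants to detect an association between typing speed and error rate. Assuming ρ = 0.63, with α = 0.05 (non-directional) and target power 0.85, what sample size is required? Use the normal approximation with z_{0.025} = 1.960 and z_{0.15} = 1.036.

Fisher's z: C = ½·ln((1+r)/(1−r)) = ½·ln(4.4054) = 0.7414.
n = ((z_{α/2} + z_β)/C)² + 3.
(1.960 + 1.036) / 0.7414 = 2.996 / 0.7414 = 4.041.
n = 4.041² + 3 = 16.33 + 3 = 19.3.
Round up.

n = 20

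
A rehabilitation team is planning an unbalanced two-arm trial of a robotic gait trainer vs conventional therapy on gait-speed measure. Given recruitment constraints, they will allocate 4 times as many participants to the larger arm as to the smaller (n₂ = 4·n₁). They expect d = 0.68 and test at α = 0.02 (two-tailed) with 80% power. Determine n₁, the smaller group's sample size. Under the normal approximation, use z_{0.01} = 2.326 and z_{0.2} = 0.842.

n₁ = 28

With allocation ratio k = n₂/n₁ = 4, Var(x̄₁−x̄₂) = σ²(1/n₁ + 1/(k·n₁)) = σ²·(k+1)/(k·n₁).
So n₁ = (1 + 1/k)·((z_{α/2} + z_β)/d)² = 1.250 × (3.168/0.68)².
n₁ = 1.250 × 21.70 = 27.1.
Round up: n₁ = 28, giving n₂ = 4 × 28 = 112.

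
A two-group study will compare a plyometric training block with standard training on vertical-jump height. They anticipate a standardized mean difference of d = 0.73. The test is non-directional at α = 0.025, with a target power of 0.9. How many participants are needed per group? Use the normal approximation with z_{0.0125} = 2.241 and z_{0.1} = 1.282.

n = 47 per group

For two independent groups with equal n: n = 2·((z_{α/2} + z_β) / d)².
z_{α/2} + z_β = 2.241 + 1.282 = 3.523.
n = 2 × (3.523 / 0.73)² = 2 × 4.826² = 2 × 23.29 = 46.6.
Round up to the next whole participant.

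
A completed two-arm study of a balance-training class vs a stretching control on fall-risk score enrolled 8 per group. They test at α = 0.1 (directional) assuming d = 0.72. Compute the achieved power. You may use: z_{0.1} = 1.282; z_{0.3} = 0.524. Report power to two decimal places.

power ≈ 0.56

For two equal groups, power = Φ(d·√(n/2) − z_{α}).
d·√(n/2) = 0.72 × √(8/2) = 0.72 × 2.000 = 1.440.
z_β = 1.440 − 1.282 = 0.158.
Power = Φ(0.158) = 0.563.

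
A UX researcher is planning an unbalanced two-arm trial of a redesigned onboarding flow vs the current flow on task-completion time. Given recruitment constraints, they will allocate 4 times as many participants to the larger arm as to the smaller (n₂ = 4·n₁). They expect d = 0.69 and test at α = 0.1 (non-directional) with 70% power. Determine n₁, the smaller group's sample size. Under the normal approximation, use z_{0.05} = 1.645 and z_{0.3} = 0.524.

n₁ = 13

With allocation ratio k = n₂/n₁ = 4, Var(x̄₁−x̄₂) = σ²(1/n₁ + 1/(k·n₁)) = σ²·(k+1)/(k·n₁).
So n₁ = (1 + 1/k)·((z_{α/2} + z_β)/d)² = 1.250 × (2.169/0.69)².
n₁ = 1.250 × 9.88 = 12.4.
Round up: n₁ = 13, giving n₂ = 4 × 13 = 52.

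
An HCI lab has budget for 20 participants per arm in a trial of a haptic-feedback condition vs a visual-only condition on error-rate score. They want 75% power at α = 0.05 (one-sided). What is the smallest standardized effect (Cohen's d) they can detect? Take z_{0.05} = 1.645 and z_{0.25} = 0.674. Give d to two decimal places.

d_min ≈ 0.73

For two independent groups of n = 20 each: d_min = (z_{α} + z_β)·√(2/n).
z-sum = 1.645 + 0.674 = 2.319.
d_min = 2.319 × √(2/20) = 2.319 × 0.3162 = 0.733.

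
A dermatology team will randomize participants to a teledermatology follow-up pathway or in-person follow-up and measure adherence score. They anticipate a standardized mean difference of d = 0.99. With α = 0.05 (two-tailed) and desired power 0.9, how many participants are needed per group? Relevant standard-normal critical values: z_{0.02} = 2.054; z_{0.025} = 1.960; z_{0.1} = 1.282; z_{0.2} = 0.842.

For two independent groups with equal n: n = 2·((z_{α/2} + z_β) / d)².
z_{α/2} + z_β = 1.960 + 1.282 = 3.242.
n = 2 × (3.242 / 0.99)² = 2 × 3.275² = 2 × 10.72 = 21.4.
Round up to the next whole participant.

n = 22 per group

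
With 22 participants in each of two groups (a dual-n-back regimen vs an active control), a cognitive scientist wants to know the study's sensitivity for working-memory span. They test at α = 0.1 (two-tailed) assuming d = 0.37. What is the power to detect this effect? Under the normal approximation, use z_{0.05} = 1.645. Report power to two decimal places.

For two equal groups, power = Φ(d·√(n/2) − z_{α/2}).
d·√(n/2) = 0.37 × √(22/2) = 0.37 × 3.317 = 1.227.
z_β = 1.227 − 1.645 = -0.418.
Power = Φ(-0.418) = 0.338.

power ≈ 0.34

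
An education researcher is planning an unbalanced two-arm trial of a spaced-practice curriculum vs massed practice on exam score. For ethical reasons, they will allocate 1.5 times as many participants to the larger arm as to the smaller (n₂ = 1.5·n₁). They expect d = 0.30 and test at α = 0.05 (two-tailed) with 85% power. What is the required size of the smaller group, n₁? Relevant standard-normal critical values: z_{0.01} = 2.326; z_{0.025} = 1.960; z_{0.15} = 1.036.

With allocation ratio k = n₂/n₁ = 1.5, Var(x̄₁−x̄₂) = σ²(1/n₁ + 1/(k·n₁)) = σ²·(k+1)/(k·n₁).
So n₁ = (1 + 1/k)·((z_{α/2} + z_β)/d)² = 1.667 × (2.996/0.30)².
n₁ = 1.667 × 99.73 = 166.2.
Round up: n₁ = 167, giving n₂ = ⌈1.5 × 167⌉ = ⌈250.5⌉ = 251.

n₁ = 167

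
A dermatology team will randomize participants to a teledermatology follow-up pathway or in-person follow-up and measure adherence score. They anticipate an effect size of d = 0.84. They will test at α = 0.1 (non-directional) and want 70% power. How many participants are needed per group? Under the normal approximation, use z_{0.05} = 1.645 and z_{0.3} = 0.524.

n = 14 per group

For two independent groups with equal n: n = 2·((z_{α/2} + z_β) / d)².
z_{α/2} + z_β = 1.645 + 0.524 = 2.169.
n = 2 × (2.169 / 0.84)² = 2 × 2.582² = 2 × 6.67 = 13.3.
Round up to the next whole participant.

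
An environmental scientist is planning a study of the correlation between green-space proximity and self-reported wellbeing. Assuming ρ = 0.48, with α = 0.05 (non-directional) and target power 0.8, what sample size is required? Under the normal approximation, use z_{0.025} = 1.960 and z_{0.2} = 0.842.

n = 32

Fisher's z: C = ½·ln((1+r)/(1−r)) = ½·ln(2.8462) = 0.5230.
n = ((z_{α/2} + z_β)/C)² + 3.
(1.960 + 0.842) / 0.5230 = 2.802 / 0.5230 = 5.358.
n = 5.358² + 3 = 28.70 + 3 = 31.7.
Round up.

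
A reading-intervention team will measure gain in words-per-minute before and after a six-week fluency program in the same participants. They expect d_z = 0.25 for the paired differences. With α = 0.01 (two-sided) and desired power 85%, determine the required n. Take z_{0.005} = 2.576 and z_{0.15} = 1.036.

For a paired (one-sample on differences) test: n = ((z_{α/2} + z_β) / d)².
z_{α/2} + z_β = 2.576 + 1.036 = 3.612.
n = (3.612 / 0.25)² = 14.448² = 208.74.
Round up.

n = 209 pairs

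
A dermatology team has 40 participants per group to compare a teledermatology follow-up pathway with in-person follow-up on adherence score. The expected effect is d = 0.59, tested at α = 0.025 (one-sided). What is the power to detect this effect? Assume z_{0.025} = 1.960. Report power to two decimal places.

For two equal groups, power = Φ(d·√(n/2) − z_{α}).
d·√(n/2) = 0.59 × √(40/2) = 0.59 × 4.472 = 2.639.
z_β = 2.639 − 1.960 = 0.679.
Power = Φ(0.679) = 0.751.

power ≈ 0.75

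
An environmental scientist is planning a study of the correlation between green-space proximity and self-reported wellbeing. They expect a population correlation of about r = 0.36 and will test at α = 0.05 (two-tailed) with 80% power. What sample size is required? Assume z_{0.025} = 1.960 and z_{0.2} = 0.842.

n = 59

Fisher's z: C = ½·ln((1+r)/(1−r)) = ½·ln(2.1250) = 0.3769.
n = ((z_{α/2} + z_β)/C)² + 3.
(1.960 + 0.842) / 0.3769 = 2.802 / 0.3769 = 7.434.
n = 7.434² + 3 = 55.27 + 3 = 58.3.
Round up.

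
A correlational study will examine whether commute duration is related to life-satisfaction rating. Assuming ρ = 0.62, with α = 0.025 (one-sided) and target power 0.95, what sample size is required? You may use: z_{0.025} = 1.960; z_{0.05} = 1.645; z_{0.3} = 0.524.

Fisher's z: C = ½·ln((1+r)/(1−r)) = ½·ln(4.2632) = 0.7250.
n = ((z_{α} + z_β)/C)² + 3.
(1.960 + 1.645) / 0.7250 = 3.605 / 0.7250 = 4.972.
n = 4.972² + 3 = 24.72 + 3 = 27.7.
Round up.

n = 28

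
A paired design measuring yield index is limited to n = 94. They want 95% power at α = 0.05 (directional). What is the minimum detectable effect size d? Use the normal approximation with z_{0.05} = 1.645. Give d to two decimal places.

For a single sample (or paired design) of n = 94: d_min = (z_{α} + z_β)/√n.
z-sum = 1.645 + 1.645 = 3.290.
d_min = 3.290 / √94 = 3.290 / 9.695 = 0.339.

d_min ≈ 0.34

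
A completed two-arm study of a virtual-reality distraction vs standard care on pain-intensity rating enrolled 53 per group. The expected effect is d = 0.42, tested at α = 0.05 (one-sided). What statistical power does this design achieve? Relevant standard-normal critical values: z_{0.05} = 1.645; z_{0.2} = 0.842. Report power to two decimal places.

For two equal groups, power = Φ(d·√(n/2) − z_{α}).
d·√(n/2) = 0.42 × √(53/2) = 0.42 × 5.148 = 2.162.
z_β = 2.162 − 1.645 = 0.517.
Power = Φ(0.517) = 0.697.

power ≈ 0.70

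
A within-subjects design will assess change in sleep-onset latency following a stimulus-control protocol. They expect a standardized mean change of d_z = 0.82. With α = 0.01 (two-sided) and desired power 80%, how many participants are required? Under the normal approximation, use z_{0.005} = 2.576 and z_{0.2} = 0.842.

For a paired (one-sample on differences) test: n = ((z_{α/2} + z_β) / d)².
z_{α/2} + z_β = 2.576 + 0.842 = 3.418.
n = (3.418 / 0.82)² = 4.168² = 17.37.
Round up.

n = 18 pairs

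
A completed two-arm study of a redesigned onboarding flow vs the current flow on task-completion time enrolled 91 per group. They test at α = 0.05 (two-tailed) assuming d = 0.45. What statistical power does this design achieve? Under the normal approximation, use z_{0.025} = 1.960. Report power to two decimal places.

For two equal groups, power = Φ(d·√(n/2) − z_{α/2}).
d·√(n/2) = 0.45 × √(91/2) = 0.45 × 6.745 = 3.035.
z_β = 3.035 − 1.960 = 1.075.
Power = Φ(1.075) = 0.859.

power ≈ 0.86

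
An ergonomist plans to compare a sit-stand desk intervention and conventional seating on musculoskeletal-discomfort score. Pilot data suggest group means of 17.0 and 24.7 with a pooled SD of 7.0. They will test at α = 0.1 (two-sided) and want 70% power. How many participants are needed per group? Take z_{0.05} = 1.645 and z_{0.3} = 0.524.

n = 8 per group

Cohen's d = |M₁ − M₂| / SD_pooled = |17.0 − 24.7| / 7.0 = 7.7 / 7.0 = 1.100.
For two independent groups with equal n: n = 2·((z_{α/2} + z_β) / d)².
z_{α/2} + z_β = 1.645 + 0.524 = 2.169.
n = 2 × (2.169 / 1.100)² = 2 × 1.972² = 2 × 3.89 = 7.8.
Round up to the next whole participant.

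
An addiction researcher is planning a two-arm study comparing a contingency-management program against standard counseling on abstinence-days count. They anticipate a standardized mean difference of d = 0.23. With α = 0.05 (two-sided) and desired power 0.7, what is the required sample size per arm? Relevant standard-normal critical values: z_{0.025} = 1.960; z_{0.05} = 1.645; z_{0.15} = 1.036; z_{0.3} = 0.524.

For two independent groups with equal n: n = 2·((z_{α/2} + z_β) / d)².
z_{α/2} + z_β = 1.960 + 0.524 = 2.484.
n = 2 × (2.484 / 0.23)² = 2 × 10.800² = 2 × 116.64 = 233.3.
Round up to the next whole participant.

n = 234 per group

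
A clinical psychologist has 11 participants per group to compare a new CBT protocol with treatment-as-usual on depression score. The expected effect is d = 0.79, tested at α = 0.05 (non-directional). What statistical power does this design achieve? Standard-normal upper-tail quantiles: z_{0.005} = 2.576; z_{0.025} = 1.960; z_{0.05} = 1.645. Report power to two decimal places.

For two equal groups, power = Φ(d·√(n/2) − z_{α/2}).
d·√(n/2) = 0.79 × √(11/2) = 0.79 × 2.345 = 1.853.
z_β = 1.853 − 1.960 = -0.107.
Power = Φ(-0.107) = 0.457.

power ≈ 0.46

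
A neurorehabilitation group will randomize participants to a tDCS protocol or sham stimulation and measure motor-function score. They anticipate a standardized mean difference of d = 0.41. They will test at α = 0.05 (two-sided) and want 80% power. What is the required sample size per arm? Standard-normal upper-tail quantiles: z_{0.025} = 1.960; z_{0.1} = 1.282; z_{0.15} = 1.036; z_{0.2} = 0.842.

For two independent groups with equal n: n = 2·((z_{α/2} + z_β) / d)².
z_{α/2} + z_β = 1.960 + 0.842 = 2.802.
n = 2 × (2.802 / 0.41)² = 2 × 6.834² = 2 × 46.71 = 93.4.
Round up to the next whole participant.

n = 94 per group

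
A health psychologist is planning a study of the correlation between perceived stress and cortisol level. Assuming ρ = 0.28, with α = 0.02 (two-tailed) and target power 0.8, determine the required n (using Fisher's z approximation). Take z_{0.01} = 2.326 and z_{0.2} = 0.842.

n = 125

Fisher's z: C = ½·ln((1+r)/(1−r)) = ½·ln(1.7778) = 0.2877.
n = ((z_{α/2} + z_β)/C)² + 3.
(2.326 + 0.842) / 0.2877 = 3.168 / 0.2877 = 11.011.
n = 11.011² + 3 = 121.25 + 3 = 124.3.
Round up.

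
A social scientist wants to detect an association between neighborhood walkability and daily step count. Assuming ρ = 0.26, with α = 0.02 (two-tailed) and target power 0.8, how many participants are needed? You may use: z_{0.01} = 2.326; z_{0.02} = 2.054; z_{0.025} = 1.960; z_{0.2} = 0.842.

n = 145

Fisher's z: C = ½·ln((1+r)/(1−r)) = ½·ln(1.7027) = 0.2661.
n = ((z_{α/2} + z_β)/C)² + 3.
(2.326 + 0.842) / 0.2661 = 3.168 / 0.2661 = 11.905.
n = 11.905² + 3 = 141.74 + 3 = 144.7.
Round up.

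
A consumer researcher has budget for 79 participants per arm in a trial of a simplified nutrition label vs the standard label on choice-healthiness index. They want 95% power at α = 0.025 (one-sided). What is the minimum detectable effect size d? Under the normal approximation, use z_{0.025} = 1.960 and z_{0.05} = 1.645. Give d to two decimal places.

For two independent groups of n = 79 each: d_min = (z_{α} + z_β)·√(2/n).
z-sum = 1.960 + 1.645 = 3.605.
d_min = 3.605 × √(2/79) = 3.605 × 0.1591 = 0.574.

d_min ≈ 0.57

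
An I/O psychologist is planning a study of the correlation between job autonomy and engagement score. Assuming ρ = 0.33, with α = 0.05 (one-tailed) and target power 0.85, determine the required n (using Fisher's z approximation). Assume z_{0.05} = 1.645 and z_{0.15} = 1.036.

Fisher's z: C = ½·ln((1+r)/(1−r)) = ½·ln(1.9851) = 0.3428.
n = ((z_{α} + z_β)/C)² + 3.
(1.645 + 1.036) / 0.3428 = 2.681 / 0.3428 = 7.821.
n = 7.821² + 3 = 61.17 + 3 = 64.2.
Round up.

n = 65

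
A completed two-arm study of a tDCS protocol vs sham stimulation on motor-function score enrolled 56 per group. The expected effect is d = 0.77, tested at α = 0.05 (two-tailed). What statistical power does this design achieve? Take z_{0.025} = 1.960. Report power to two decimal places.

power ≈ 0.98

For two equal groups, power = Φ(d·√(n/2) − z_{α/2}).
d·√(n/2) = 0.77 × √(56/2) = 0.77 × 5.292 = 4.074.
z_β = 4.074 − 1.960 = 2.114.
Power = Φ(2.114) = 0.983.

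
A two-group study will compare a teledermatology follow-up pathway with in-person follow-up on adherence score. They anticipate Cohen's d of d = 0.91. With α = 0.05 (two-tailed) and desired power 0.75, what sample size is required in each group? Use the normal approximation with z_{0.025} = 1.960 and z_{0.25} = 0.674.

n = 17 per group

For two independent groups with equal n: n = 2·((z_{α/2} + z_β) / d)².
z_{α/2} + z_β = 1.960 + 0.674 = 2.634.
n = 2 × (2.634 / 0.91)² = 2 × 2.895² = 2 × 8.38 = 16.8.
Round up to the next whole participant.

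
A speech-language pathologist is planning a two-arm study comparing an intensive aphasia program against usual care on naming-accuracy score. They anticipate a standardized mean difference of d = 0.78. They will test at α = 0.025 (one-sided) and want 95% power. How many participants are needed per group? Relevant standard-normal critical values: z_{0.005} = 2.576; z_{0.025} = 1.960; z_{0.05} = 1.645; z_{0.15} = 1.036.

For two independent groups with equal n: n = 2·((z_{α} + z_β) / d)².
z_{α} + z_β = 1.960 + 1.645 = 3.605.
n = 2 × (3.605 / 0.78)² = 2 × 4.622² = 2 × 21.36 = 42.7.
Round up to the next whole participant.

n = 43 per group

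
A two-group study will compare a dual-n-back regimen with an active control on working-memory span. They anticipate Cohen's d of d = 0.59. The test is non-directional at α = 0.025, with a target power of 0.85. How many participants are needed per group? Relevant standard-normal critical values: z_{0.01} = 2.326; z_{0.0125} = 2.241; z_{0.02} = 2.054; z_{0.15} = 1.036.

n = 62 per group

For two independent groups with equal n: n = 2·((z_{α/2} + z_β) / d)².
z_{α/2} + z_β = 2.241 + 1.036 = 3.277.
n = 2 × (3.277 / 0.59)² = 2 × 5.554² = 2 × 30.85 = 61.7.
Round up to the next whole participant.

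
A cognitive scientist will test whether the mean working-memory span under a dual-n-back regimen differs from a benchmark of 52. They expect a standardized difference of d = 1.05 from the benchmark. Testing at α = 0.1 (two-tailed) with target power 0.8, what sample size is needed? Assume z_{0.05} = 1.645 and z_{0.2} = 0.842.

n = 6

For a one-sample test: n = ((z_{α/2} + z_β) / d)².
z_{α/2} + z_β = 1.645 + 0.842 = 2.487.
n = (2.487 / 1.05)² = 2.369² = 5.61.
Round up.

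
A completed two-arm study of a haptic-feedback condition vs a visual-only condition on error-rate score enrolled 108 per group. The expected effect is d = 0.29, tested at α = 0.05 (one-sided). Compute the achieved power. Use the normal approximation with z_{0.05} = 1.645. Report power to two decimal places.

power ≈ 0.69

For two equal groups, power = Φ(d·√(n/2) − z_{α}).
d·√(n/2) = 0.29 × √(108/2) = 0.29 × 7.348 = 2.131.
z_β = 2.131 − 1.645 = 0.486.
Power = Φ(0.486) = 0.687.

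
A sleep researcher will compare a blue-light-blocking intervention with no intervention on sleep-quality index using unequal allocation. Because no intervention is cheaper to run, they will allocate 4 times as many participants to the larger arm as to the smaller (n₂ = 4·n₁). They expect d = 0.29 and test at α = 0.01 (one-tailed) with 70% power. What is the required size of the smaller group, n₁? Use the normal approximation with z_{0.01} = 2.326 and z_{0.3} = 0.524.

n₁ = 121

With allocation ratio k = n₂/n₁ = 4, Var(x̄₁−x̄₂) = σ²(1/n₁ + 1/(k·n₁)) = σ²·(k+1)/(k·n₁).
So n₁ = (1 + 1/k)·((z_{α} + z_β)/d)² = 1.250 × (2.850/0.29)².
n₁ = 1.250 × 96.58 = 120.7.
Round up: n₁ = 121, giving n₂ = 4 × 121 = 484.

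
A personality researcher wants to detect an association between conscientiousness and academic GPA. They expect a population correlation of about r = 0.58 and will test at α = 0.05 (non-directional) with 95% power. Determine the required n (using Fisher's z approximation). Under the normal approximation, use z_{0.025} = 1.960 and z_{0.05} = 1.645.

Fisher's z: C = ½·ln((1+r)/(1−r)) = ½·ln(3.7619) = 0.6625.
n = ((z_{α/2} + z_β)/C)² + 3.
(1.960 + 1.645) / 0.6625 = 3.605 / 0.6625 = 5.442.
n = 5.442² + 3 = 29.61 + 3 = 32.6.
Round up.

n = 33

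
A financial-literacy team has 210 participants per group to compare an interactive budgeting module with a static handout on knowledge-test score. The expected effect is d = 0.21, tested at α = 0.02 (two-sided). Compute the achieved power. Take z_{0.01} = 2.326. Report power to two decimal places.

For two equal groups, power = Φ(d·√(n/2) − z_{α/2}).
d·√(n/2) = 0.21 × √(210/2) = 0.21 × 10.247 = 2.152.
z_β = 2.152 − 2.326 = -0.174.
Power = Φ(-0.174) = 0.431.

power ≈ 0.43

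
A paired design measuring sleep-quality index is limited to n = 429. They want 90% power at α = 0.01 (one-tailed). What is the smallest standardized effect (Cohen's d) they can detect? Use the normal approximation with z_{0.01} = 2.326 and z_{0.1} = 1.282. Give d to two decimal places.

d_min ≈ 0.17

For a single sample (or paired design) of n = 429: d_min = (z_{α} + z_β)/√n.
z-sum = 2.326 + 1.282 = 3.608.
d_min = 3.608 / √429 = 3.608 / 20.712 = 0.174.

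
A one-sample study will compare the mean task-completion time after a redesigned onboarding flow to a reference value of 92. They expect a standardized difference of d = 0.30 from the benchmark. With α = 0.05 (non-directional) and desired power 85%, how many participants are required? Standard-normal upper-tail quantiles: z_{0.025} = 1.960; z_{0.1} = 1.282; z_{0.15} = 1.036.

n = 100

For a one-sample test: n = ((z_{α/2} + z_β) / d)².
z_{α/2} + z_β = 1.960 + 1.036 = 2.996.
n = (2.996 / 0.30)² = 9.987² = 99.73.
Round up.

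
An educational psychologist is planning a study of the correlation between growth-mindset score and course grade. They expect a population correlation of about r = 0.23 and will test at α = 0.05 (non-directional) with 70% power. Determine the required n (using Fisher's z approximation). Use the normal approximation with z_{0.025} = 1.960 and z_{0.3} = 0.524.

n = 116

Fisher's z: C = ½·ln((1+r)/(1−r)) = ½·ln(1.5974) = 0.2342.
n = ((z_{α/2} + z_β)/C)² + 3.
(1.960 + 0.524) / 0.2342 = 2.484 / 0.2342 = 10.606.
n = 10.606² + 3 = 112.49 + 3 = 115.5.
Round up.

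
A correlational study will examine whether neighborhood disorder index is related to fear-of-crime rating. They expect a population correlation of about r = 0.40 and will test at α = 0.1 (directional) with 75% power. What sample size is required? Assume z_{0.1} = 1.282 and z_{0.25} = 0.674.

Fisher's z: C = ½·ln((1+r)/(1−r)) = ½·ln(2.3333) = 0.4236.
n = ((z_{α} + z_β)/C)² + 3.
(1.282 + 0.674) / 0.4236 = 1.956 / 0.4236 = 4.618.
n = 4.618² + 3 = 21.32 + 3 = 24.3.
Round up.

n = 25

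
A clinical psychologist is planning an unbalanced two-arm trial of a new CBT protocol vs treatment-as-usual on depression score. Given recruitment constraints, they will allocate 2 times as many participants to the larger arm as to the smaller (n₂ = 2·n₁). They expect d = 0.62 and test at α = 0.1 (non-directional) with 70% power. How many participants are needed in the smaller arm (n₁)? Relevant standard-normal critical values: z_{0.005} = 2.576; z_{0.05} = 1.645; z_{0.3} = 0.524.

n₁ = 19

With allocation ratio k = n₂/n₁ = 2, Var(x̄₁−x̄₂) = σ²(1/n₁ + 1/(k·n₁)) = σ²·(k+1)/(k·n₁).
So n₁ = (1 + 1/k)·((z_{α/2} + z_β)/d)² = 1.500 × (2.169/0.62)².
n₁ = 1.500 × 12.24 = 18.4.
Round up: n₁ = 19, giving n₂ = 2 × 19 = 38.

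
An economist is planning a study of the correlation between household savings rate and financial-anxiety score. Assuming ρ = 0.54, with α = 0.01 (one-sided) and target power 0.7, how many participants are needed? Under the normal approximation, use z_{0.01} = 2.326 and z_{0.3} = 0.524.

Fisher's z: C = ½·ln((1+r)/(1−r)) = ½·ln(3.3478) = 0.6042.
n = ((z_{α} + z_β)/C)² + 3.
(2.326 + 0.524) / 0.6042 = 2.850 / 0.6042 = 4.717.
n = 4.717² + 3 = 22.25 + 3 = 25.2.
Round up.

n = 26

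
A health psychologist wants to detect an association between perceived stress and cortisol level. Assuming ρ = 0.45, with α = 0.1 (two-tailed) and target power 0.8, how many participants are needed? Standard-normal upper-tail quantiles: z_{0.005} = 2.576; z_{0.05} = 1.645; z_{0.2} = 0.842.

Fisher's z: C = ½·ln((1+r)/(1−r)) = ½·ln(2.6364) = 0.4847.
n = ((z_{α/2} + z_β)/C)² + 3.
(1.645 + 0.842) / 0.4847 = 2.487 / 0.4847 = 5.131.
n = 5.131² + 3 = 26.33 + 3 = 29.3.
Round up.

n = 30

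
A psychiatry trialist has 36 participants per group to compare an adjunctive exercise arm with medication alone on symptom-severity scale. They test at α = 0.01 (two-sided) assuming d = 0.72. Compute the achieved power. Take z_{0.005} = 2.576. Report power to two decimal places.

power ≈ 0.68

For two equal groups, power = Φ(d·√(n/2) − z_{α/2}).
d·√(n/2) = 0.72 × √(36/2) = 0.72 × 4.243 = 3.055.
z_β = 3.055 − 2.576 = 0.479.
Power = Φ(0.479) = 0.684.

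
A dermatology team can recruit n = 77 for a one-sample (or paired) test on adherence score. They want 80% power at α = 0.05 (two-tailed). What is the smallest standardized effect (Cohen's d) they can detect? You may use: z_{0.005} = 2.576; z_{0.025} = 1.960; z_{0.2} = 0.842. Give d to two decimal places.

For a single sample (or paired design) of n = 77: d_min = (z_{α/2} + z_β)/√n.
z-sum = 1.960 + 0.842 = 2.802.
d_min = 2.802 / √77 = 2.802 / 8.775 = 0.319.

d_min ≈ 0.32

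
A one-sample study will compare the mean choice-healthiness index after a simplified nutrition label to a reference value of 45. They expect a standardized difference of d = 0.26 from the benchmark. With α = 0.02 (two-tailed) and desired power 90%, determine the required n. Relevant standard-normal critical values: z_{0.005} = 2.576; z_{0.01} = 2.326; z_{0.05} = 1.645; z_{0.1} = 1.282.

For a one-sample test: n = ((z_{α/2} + z_β) / d)².
z_{α/2} + z_β = 2.326 + 1.282 = 3.608.
n = (3.608 / 0.26)² = 13.877² = 192.57.
Round up.

n = 193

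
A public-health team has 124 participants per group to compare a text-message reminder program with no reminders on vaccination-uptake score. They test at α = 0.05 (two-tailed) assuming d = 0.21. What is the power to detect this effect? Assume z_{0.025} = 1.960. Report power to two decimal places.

For two equal groups, power = Φ(d·√(n/2) − z_{α/2}).
d·√(n/2) = 0.21 × √(124/2) = 0.21 × 7.874 = 1.654.
z_β = 1.654 − 1.960 = -0.306.
Power = Φ(-0.306) = 0.380.

power ≈ 0.38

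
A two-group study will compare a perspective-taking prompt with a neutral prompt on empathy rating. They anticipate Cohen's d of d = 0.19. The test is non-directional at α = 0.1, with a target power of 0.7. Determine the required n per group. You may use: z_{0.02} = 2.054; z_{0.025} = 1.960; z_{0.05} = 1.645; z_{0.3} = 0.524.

For two independent groups with equal n: n = 2·((z_{α/2} + z_β) / d)².
z_{α/2} + z_β = 1.645 + 0.524 = 2.169.
n = 2 × (2.169 / 0.19)² = 2 × 11.416² = 2 × 130.32 = 260.6.
Round up to the next whole participant.

n = 261 per group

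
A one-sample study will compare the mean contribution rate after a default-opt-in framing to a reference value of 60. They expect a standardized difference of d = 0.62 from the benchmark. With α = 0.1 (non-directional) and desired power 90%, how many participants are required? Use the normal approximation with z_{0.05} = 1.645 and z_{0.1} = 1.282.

For a one-sample test: n = ((z_{α/2} + z_β) / d)².
z_{α/2} + z_β = 1.645 + 1.282 = 2.927.
n = (2.927 / 0.62)² = 4.721² = 22.29.
Round up.

n = 23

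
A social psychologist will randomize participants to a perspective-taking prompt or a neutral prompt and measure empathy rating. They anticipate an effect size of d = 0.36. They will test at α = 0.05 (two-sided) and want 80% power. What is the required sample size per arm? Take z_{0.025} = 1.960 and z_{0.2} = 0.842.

n = 122 per group

For two independent groups with equal n: n = 2·((z_{α/2} + z_β) / d)².
z_{α/2} + z_β = 1.960 + 0.842 = 2.802.
n = 2 × (2.802 / 0.36)² = 2 × 7.783² = 2 × 60.58 = 121.2.
Round up to the next whole participant.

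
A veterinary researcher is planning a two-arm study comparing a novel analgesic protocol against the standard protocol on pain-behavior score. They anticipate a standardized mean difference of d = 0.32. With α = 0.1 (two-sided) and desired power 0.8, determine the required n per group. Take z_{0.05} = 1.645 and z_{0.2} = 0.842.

For two independent groups with equal n: n = 2·((z_{α/2} + z_β) / d)².
z_{α/2} + z_β = 1.645 + 0.842 = 2.487.
n = 2 × (2.487 / 0.32)² = 2 × 7.772² = 2 × 60.40 = 120.8.
Round up to the next whole participant.

n = 121 per group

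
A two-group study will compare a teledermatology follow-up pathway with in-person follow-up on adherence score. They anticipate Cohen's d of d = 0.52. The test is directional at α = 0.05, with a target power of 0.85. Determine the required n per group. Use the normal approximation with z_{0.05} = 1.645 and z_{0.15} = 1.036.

n = 54 per group

For two independent groups with equal n: n = 2·((z_{α} + z_β) / d)².
z_{α} + z_β = 1.645 + 1.036 = 2.681.
n = 2 × (2.681 / 0.52)² = 2 × 5.156² = 2 × 26.58 = 53.2.
Round up to the next whole participant.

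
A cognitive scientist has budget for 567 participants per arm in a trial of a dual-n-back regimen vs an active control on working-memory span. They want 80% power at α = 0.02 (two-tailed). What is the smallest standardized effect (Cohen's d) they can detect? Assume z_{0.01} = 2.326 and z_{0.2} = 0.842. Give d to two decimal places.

d_min ≈ 0.19

For two independent groups of n = 567 each: d_min = (z_{α/2} + z_β)·√(2/n).
z-sum = 2.326 + 0.842 = 3.168.
d_min = 3.168 × √(2/567) = 3.168 × 0.0594 = 0.188.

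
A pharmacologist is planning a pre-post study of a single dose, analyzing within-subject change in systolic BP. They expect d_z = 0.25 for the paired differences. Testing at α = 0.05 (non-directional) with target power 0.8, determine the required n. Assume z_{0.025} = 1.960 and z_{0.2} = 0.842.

For a paired (one-sample on differences) test: n = ((z_{α/2} + z_β) / d)².
z_{α/2} + z_β = 1.960 + 0.842 = 2.802.
n = (2.802 / 0.25)² = 11.208² = 125.62.
Round up.

n = 126 pairs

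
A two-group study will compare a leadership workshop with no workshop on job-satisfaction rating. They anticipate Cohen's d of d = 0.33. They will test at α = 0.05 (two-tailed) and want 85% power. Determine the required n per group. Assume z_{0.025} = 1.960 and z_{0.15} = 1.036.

n = 165 per group

For two independent groups with equal n: n = 2·((z_{α/2} + z_β) / d)².
z_{α/2} + z_β = 1.960 + 1.036 = 2.996.
n = 2 × (2.996 / 0.33)² = 2 × 9.079² = 2 × 82.42 = 164.8.
Round up to the next whole participant.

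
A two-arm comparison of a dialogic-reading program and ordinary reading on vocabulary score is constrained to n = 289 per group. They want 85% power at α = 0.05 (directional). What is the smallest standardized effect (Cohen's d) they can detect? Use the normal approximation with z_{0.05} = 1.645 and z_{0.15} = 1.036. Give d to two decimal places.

For two independent groups of n = 289 each: d_min = (z_{α} + z_β)·√(2/n).
z-sum = 1.645 + 1.036 = 2.681.
d_min = 2.681 × √(2/289) = 2.681 × 0.0832 = 0.223.

d_min ≈ 0.22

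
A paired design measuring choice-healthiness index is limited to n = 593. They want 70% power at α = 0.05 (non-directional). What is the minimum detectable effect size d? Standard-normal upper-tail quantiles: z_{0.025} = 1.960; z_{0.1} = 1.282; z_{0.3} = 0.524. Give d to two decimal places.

d_min ≈ 0.10

For a single sample (or paired design) of n = 593: d_min = (z_{α/2} + z_β)/√n.
z-sum = 1.960 + 0.524 = 2.484.
d_min = 2.484 / √593 = 2.484 / 24.352 = 0.102.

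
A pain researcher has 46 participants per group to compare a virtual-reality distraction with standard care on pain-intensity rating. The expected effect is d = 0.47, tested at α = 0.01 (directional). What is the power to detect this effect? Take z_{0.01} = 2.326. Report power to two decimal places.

power ≈ 0.47

For two equal groups, power = Φ(d·√(n/2) − z_{α}).
d·√(n/2) = 0.47 × √(46/2) = 0.47 × 4.796 = 2.254.
z_β = 2.254 − 2.326 = -0.072.
Power = Φ(-0.072) = 0.471.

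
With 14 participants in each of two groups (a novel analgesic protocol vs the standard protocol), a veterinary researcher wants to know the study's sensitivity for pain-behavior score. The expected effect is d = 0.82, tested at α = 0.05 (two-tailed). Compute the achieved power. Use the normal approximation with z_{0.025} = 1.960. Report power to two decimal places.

power ≈ 0.58

For two equal groups, power = Φ(d·√(n/2) − z_{α/2}).
d·√(n/2) = 0.82 × √(14/2) = 0.82 × 2.646 = 2.170.
z_β = 2.170 − 1.960 = 0.210.
Power = Φ(0.210) = 0.583.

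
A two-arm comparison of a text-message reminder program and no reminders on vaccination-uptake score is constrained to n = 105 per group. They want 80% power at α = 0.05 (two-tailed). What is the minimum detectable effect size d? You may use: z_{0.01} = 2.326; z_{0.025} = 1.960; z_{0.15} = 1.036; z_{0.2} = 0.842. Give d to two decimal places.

For two independent groups of n = 105 each: d_min = (z_{α/2} + z_β)·√(2/n).
z-sum = 1.960 + 0.842 = 2.802.
d_min = 2.802 × √(2/105) = 2.802 × 0.1380 = 0.387.

d_min ≈ 0.39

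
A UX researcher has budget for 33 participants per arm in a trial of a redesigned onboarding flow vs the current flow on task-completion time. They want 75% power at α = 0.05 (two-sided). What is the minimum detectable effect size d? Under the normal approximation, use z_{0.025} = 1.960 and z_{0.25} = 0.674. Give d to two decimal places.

For two independent groups of n = 33 each: d_min = (z_{α/2} + z_β)·√(2/n).
z-sum = 1.960 + 0.674 = 2.634.
d_min = 2.634 × √(2/33) = 2.634 × 0.2462 = 0.648.

d_min ≈ 0.65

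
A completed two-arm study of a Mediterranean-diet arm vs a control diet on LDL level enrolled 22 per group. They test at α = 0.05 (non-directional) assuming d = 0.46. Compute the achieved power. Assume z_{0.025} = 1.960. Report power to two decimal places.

power ≈ 0.33

For two equal groups, power = Φ(d·√(n/2) − z_{α/2}).
d·√(n/2) = 0.46 × √(22/2) = 0.46 × 3.317 = 1.526.
z_β = 1.526 − 1.960 = -0.434.
Power = Φ(-0.434) = 0.332.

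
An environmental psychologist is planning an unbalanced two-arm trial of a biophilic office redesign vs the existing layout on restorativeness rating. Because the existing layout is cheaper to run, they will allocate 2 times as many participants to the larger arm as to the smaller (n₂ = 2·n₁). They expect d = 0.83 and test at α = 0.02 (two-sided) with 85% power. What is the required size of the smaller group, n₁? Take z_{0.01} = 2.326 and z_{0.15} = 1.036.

With allocation ratio k = n₂/n₁ = 2, Var(x̄₁−x̄₂) = σ²(1/n₁ + 1/(k·n₁)) = σ²·(k+1)/(k·n₁).
So n₁ = (1 + 1/k)·((z_{α/2} + z_β)/d)² = 1.500 × (3.362/0.83)².
n₁ = 1.500 × 16.41 = 24.6.
Round up: n₁ = 25, giving n₂ = 2 × 25 = 50.

n₁ = 25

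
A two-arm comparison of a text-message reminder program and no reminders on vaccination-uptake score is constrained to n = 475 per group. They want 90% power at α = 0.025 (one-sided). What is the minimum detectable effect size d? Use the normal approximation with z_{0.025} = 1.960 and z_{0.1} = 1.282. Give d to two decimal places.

d_min ≈ 0.21

For two independent groups of n = 475 each: d_min = (z_{α} + z_β)·√(2/n).
z-sum = 1.960 + 1.282 = 3.242.
d_min = 3.242 × √(2/475) = 3.242 × 0.0649 = 0.210.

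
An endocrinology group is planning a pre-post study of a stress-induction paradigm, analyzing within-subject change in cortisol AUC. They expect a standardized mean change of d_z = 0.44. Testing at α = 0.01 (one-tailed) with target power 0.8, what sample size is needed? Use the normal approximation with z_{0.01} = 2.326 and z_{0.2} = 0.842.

n = 52 pairs

For a paired (one-sample on differences) test: n = ((z_{α} + z_β) / d)².
z_{α} + z_β = 2.326 + 0.842 = 3.168.
n = (3.168 / 0.44)² = 7.200² = 51.84.
Round up.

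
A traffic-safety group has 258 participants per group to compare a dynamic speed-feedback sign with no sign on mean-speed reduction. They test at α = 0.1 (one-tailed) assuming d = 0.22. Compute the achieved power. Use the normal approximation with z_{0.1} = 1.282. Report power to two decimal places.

power ≈ 0.89

For two equal groups, power = Φ(d·√(n/2) − z_{α}).
d·√(n/2) = 0.22 × √(258/2) = 0.22 × 11.358 = 2.499.
z_β = 2.499 − 1.282 = 1.217.
Power = Φ(1.217) = 0.888.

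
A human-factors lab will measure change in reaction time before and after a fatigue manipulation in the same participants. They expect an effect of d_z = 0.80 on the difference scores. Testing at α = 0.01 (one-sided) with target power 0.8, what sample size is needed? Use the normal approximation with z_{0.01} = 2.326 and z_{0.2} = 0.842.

For a paired (one-sample on differences) test: n = ((z_{α} + z_β) / d)².
z_{α} + z_β = 2.326 + 0.842 = 3.168.
n = (3.168 / 0.80)² = 3.960² = 15.68.
Round up.

n = 16 pairs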